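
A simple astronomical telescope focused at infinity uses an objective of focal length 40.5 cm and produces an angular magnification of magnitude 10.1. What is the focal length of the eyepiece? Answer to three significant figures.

4.01 cm

|M| = f_obj/f_eye, so f_eye = f_obj/|M| = 40.5/10.1 = 4.010 cm.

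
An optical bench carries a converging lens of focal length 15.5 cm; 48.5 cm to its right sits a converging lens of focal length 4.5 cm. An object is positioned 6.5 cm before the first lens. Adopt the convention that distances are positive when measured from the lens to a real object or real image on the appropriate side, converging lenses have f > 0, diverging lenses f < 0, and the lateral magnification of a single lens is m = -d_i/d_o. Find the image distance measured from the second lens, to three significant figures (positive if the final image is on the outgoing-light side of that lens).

4.87 cm

Applying the thin-lens equation to the first lens, 1/15.5 = 1/6.5 + 1/d_i1, which gives d_i1 = -11.194 cm.
With d_i1 < 0 the first image is virtual and lies on the object side; the object distance for lens 2 is d_o2 = 48.5 - (-11.194) = 59.694 cm.
Applying the thin-lens equation again with f_2 = 4.5 cm and d_o2 = 59.694 cm gives d_i2 = 4.867 cm.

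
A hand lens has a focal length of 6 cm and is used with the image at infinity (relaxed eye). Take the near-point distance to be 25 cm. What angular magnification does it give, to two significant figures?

M = D/f = 25/6 = 4.167.

4.2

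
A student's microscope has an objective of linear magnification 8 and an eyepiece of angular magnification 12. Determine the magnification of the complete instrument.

96

The overall magnification of a compound microscope is the product of the objective and eyepiece magnifications:
M = M_obj x M_eye = 8 x 12 = 96.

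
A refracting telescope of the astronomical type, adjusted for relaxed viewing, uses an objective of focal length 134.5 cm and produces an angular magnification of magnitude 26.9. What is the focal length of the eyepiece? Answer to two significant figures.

5.0 cm

|M| = f_obj/f_eye, so f_eye = f_obj/|M| = 134.5/26.9 = 5.000 cm.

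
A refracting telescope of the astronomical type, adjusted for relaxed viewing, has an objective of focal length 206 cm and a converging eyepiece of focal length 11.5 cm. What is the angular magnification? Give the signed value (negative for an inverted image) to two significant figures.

M = -f_obj/f_eye = -206/(11.5) = -17.913.

-18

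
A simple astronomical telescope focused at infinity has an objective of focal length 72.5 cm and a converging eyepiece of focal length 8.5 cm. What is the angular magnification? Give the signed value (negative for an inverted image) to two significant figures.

M = -f_obj/f_eye = -72.5/(8.5) = -8.529.

-8.5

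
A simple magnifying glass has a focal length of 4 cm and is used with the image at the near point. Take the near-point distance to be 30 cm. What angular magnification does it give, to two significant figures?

M = 1 + D/f = 1 + 30/4 = 8.500.

8.5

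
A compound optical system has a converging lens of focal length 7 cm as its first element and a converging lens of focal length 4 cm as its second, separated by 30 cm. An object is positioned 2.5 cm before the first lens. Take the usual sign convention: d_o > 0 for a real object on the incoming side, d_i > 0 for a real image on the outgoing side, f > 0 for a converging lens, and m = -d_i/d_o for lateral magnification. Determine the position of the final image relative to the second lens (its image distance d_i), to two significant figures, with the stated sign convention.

4.5 cm

Applying the thin-lens equation to the first lens, 1/7 = 1/2.5 + 1/d_i1, which gives d_i1 = -3.889 cm.
With d_i1 < 0 the first image is virtual and lies on the object side; the object distance for lens 2 is d_o2 = 30 - (-3.889) = 33.889 cm.
Applying the thin-lens equation again with f_2 = 4 cm and d_o2 = 33.889 cm gives d_i2 = 4.535 cm.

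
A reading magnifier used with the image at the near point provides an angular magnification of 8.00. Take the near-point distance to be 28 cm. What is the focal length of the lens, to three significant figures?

For the image at the near point, M = 1 + D/f.
f = D/(M - 1) = 28/(8.0 - 1) = 4.000 cm.

4.00 cm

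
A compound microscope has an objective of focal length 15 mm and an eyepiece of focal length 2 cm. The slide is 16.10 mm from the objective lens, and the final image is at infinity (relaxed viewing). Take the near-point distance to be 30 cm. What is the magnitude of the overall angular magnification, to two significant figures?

Convert to cm: f_obj = 15 mm = 1.5 cm; d_o = 16.10 mm = 1.61 cm.
Objective: 1/d_i = 1/f_obj - 1/d_o = 1/1.5 - 1/1.61 = 0.04555 cm^-1, so d_i = 21.955 cm.
m_obj = -d_i/d_o = -21.955/1.61 = -13.636.
Eyepiece angular magnification (image at infinity): M_eye = D/f_e = 30/2 = 15.000.
Overall M = m_obj x M_eye = (-13.636)(15.000) = -204.55.
|M| = 204.55.

200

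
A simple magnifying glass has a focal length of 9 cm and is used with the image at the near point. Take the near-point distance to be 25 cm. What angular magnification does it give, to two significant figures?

3.8

M = 1 + D/f = 1 + 25/9 = 3.778.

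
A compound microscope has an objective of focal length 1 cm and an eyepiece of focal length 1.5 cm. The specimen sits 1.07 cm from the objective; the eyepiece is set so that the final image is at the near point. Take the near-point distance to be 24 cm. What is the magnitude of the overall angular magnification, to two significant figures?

Objective: 1/d_i = 1/f_obj - 1/d_o = 1/1 - 1/1.07 = 0.06542 cm^-1, so d_i = 15.286 cm.
m_obj = -d_i/d_o = -15.286/1.07 = -14.286.
Eyepiece angular magnification (image at near point): M_eye = 1 + D/f_e = 1 + 24/1.5 = 17.000.
Overall M = m_obj x M_eye = (-14.286)(17.000) = -242.86.
|M| = 242.86.

240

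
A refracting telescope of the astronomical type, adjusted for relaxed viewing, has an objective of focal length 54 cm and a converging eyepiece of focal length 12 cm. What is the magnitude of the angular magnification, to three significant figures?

4.50

|M| = f_obj/|f_eye| = 54/12 = 4.500.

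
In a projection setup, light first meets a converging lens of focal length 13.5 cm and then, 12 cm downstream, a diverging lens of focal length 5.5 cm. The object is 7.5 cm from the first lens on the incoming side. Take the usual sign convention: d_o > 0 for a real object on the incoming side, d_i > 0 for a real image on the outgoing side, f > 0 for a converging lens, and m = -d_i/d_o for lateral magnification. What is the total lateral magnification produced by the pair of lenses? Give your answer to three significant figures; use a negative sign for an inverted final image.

0.360

Applying the thin-lens equation to the first lens, 1/13.5 = 1/7.5 + 1/d_i1, which gives d_i1 = -16.875 cm.
Its lateral magnification is m_1 = -d_i1/d_o1 = -(-16.875)/7.5 = 2.2500.
The intermediate image is virtual, 16.875 cm to the left of lens 1, so d_o2 = L - d_i1 = 12 - (-16.875) = 28.875 cm.
Applying the thin-lens equation again with f_2 = -5.5 cm and d_o2 = 28.875 cm gives d_i2 = -4.620 cm.
m_2 = -(-4.620)/(28.875) = 0.1600.
Overall magnification: m = m_1 m_2 = 0.3600.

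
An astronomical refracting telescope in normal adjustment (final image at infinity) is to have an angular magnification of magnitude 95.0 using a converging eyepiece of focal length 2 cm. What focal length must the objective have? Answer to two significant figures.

|M| = f_obj/|f_eye|, so f_obj = |M| x |f_eye| = 95.0 x 2 = 190.000 cm.

190 cm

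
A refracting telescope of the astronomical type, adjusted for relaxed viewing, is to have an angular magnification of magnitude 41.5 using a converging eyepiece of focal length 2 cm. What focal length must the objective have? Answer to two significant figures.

|M| = f_obj/|f_eye|, so f_obj = |M| x |f_eye| = 41.5 x 2 = 83.000 cm.

83 cm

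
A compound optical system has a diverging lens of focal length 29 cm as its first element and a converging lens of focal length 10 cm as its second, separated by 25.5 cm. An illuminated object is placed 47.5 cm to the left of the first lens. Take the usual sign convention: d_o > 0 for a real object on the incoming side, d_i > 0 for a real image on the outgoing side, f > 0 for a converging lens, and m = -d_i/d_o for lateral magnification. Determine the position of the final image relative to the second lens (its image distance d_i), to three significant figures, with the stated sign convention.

Lens 1: 1/d_i1 = 1/f_1 - 1/d_o1 = 1/(-29) - 1/47.5 = -0.05554 cm^-1, so d_i1 = -18.007 cm.
With d_i1 < 0 the first image is virtual and lies on the object side; the object distance for lens 2 is d_o2 = 25.5 - (-18.007) = 43.507 cm.
Lens 2: 1/d_i2 = 1/f_2 - 1/d_o2 = 1/10 - 1/(43.507) = 0.07701 cm^-1, so d_i2 = 12.984 cm.

13.0 cm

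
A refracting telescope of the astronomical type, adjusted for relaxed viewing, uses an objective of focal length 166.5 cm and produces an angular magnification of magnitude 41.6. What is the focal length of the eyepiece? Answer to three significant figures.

|M| = f_obj/f_eye, so f_eye = f_obj/|M| = 166.5/41.6 = 4.002 cm.

4.00 cm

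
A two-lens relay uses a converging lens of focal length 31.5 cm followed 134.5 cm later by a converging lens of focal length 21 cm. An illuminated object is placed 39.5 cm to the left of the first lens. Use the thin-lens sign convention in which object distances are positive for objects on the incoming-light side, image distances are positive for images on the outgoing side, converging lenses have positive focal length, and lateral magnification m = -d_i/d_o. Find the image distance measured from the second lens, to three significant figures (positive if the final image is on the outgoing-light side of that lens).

Lens 1: 1/d_i1 = 1/f_1 - 1/d_o1 = 1/31.5 - 1/39.5 = 0.00643 cm^-1, so d_i1 = 155.531 cm.
Since 155.531 cm > 134.5 cm, the first image lies past the second lens and serves as a virtual object: d_o2 = L - d_i1 = -21.031 cm.
Lens 2: 1/d_i2 = 1/f_2 - 1/d_o2 = 1/21 - 1/(-21.031) = 0.09517 cm^-1, so d_i2 = 10.508 cm.

10.5 cm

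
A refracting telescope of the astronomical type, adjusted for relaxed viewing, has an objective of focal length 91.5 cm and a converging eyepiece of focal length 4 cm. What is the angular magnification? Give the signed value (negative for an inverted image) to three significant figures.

M = -f_obj/f_eye = -91.5/(4) = -22.875.

-22.9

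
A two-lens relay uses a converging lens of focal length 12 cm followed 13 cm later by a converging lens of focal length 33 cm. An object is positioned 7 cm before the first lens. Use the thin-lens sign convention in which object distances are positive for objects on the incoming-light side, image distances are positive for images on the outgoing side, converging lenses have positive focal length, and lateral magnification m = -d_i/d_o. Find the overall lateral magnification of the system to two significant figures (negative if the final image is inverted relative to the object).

25

First lens: d_i1 = 1/(1/12 - 1/7) = -16.800 cm.
m_1 = -(-16.800)/7 = 2.4000.
With d_i1 < 0 the first image is virtual and lies on the object side; the object distance for lens 2 is d_o2 = 13 - (-16.800) = 29.800 cm.
Second lens: d_i2 = 1/(1/33 - 1/(29.800)) = -307.313 cm.
m_2 = -(-307.313)/(29.800) = 10.3125.
Total m = m_1 x m_2 = (2.4000)(10.3125) = 24.7500.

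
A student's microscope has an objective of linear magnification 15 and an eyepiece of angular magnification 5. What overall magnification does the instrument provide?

The overall magnification of a compound microscope is the product of the objective and eyepiece magnifications:
M = M_obj x M_eye = 15 x 5 = 75.

75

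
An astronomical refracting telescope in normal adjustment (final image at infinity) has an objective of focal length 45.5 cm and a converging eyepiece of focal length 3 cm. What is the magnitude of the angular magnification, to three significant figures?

|M| = f_obj/|f_eye| = 45.5/3 = 15.167.

15.2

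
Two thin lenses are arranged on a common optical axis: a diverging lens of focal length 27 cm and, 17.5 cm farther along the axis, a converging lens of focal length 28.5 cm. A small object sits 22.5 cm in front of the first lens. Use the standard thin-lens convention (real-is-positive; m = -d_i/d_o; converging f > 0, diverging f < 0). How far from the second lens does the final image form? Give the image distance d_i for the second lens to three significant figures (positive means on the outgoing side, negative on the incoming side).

First lens: d_i1 = 1/(1/(-27) - 1/22.5) = -12.273 cm.
The intermediate image is virtual, 12.273 cm to the left of lens 1, so d_o2 = L - d_i1 = 17.5 - (-12.273) = 29.773 cm.
Second lens: d_i2 = 1/(1/28.5 - 1/(29.773)) = 666.696 cm.

667 cm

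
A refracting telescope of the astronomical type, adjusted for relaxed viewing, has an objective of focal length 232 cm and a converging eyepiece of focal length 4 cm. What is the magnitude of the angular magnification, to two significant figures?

|M| = f_obj/|f_eye| = 232/4 = 58.000.

58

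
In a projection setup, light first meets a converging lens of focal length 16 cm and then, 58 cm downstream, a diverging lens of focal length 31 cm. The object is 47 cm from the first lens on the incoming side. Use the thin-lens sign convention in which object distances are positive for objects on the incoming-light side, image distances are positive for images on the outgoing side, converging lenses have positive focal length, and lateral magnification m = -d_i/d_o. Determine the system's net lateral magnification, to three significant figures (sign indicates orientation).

Lens 1: 1/d_i1 = 1/f_1 - 1/d_o1 = 1/16 - 1/47 = 0.04122 cm^-1, so d_i1 = 24.258 cm.
m_1 = -(24.258)/47 = -0.5161.
That image sits 33.742 cm in front of the second lens, so d_o2 = 33.742 cm.
Lens 2: 1/d_i2 = 1/f_2 - 1/d_o2 = 1/(-31) - 1/(33.742) = -0.06189 cm^-1, so d_i2 = -16.156 cm.
m_2 = -(-16.156)/(33.742) = 0.4788.
The system's lateral magnification is m_1 m_2 = (-0.5161)(0.4788) = -0.2471.

-0.247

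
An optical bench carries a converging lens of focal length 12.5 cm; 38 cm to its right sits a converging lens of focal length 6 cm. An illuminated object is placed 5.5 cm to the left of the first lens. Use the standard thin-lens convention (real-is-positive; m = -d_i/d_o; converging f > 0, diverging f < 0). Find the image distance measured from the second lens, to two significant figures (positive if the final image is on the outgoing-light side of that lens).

Lens 1: 1/d_i1 = 1/f_1 - 1/d_o1 = 1/12.5 - 1/5.5 = -0.10182 cm^-1, so d_i1 = -9.821 cm.
The intermediate image is virtual, 9.821 cm to the left of lens 1, so d_o2 = L - d_i1 = 38 - (-9.821) = 47.821 cm.
Lens 2: 1/d_i2 = 1/f_2 - 1/d_o2 = 1/6 - 1/(47.821) = 0.14576 cm^-1, so d_i2 = 6.861 cm.

6.9 cm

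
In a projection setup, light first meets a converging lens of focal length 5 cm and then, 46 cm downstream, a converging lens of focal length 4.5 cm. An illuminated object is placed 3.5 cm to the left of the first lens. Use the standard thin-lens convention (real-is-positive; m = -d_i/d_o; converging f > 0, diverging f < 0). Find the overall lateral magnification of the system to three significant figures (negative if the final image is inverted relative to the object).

-0.282

Lens 1: 1/d_i1 = 1/f_1 - 1/d_o1 = 1/5 - 1/3.5 = -0.08571 cm^-1, so d_i1 = -11.667 cm.
m_1 = -(-11.667)/3.5 = 3.3333.
With d_i1 < 0 the first image is virtual and lies on the object side; the object distance for lens 2 is d_o2 = 46 - (-11.667) = 57.667 cm.
Lens 2: 1/d_i2 = 1/f_2 - 1/d_o2 = 1/4.5 - 1/(57.667) = 0.20488 cm^-1, so d_i2 = 4.881 cm.
m_2 = -(4.881)/(57.667) = -0.0846.
Overall magnification: m = m_1 m_2 = -0.2821.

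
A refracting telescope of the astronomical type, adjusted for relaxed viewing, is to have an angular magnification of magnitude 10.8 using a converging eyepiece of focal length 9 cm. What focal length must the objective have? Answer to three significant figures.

97.2 cm

|M| = f_obj/|f_eye|, so f_obj = |M| x |f_eye| = 10.8 x 9 = 97.200 cm.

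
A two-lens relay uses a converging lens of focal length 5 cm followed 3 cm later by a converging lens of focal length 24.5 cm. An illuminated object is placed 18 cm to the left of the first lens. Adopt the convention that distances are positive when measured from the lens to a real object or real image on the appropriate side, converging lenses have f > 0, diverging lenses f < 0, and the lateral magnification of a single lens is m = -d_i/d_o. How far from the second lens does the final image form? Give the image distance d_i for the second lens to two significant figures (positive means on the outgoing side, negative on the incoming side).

Lens 1: 1/d_i1 = 1/f_1 - 1/d_o1 = 1/5 - 1/18 = 0.14444 cm^-1, so d_i1 = 6.923 cm.
This image would form 6.923 cm past lens 1, i.e. 3.923 cm beyond lens 2, so it is a virtual object for lens 2: d_o2 = 3 - 6.923 = -3.923 cm.
Lens 2: 1/d_i2 = 1/f_2 - 1/d_o2 = 1/24.5 - 1/(-3.923) = 0.29572 cm^-1, so d_i2 = 3.382 cm.

3.4 cm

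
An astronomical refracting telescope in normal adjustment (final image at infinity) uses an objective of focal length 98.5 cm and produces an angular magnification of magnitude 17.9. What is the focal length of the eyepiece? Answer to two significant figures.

5.5 cm

|M| = f_obj/f_eye, so f_eye = f_obj/|M| = 98.5/17.9 = 5.503 cm.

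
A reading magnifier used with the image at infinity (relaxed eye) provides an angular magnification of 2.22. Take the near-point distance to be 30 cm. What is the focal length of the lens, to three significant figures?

For the image at infinity, M = D/f.
f = D/M = 30/2.22 = 13.514 cm.

13.5 cm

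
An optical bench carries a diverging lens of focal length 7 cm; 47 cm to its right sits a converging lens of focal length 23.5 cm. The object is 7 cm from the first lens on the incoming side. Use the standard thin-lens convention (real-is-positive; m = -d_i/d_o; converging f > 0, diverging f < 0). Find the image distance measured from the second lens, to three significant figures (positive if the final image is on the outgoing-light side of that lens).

44.0 cm

First lens: d_i1 = 1/(1/(-7) - 1/7) = -3.500 cm.
With d_i1 < 0 the first image is virtual and lies on the object side; the object distance for lens 2 is d_o2 = 47 - (-3.500) = 50.500 cm.
Second lens: d_i2 = 1/(1/23.5 - 1/(50.500)) = 43.954 cm.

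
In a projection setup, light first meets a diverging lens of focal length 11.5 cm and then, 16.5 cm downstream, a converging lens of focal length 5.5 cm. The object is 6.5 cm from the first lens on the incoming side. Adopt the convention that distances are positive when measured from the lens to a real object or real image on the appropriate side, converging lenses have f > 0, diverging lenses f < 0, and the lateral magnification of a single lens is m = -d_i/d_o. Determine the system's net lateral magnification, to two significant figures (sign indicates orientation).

-0.23

Applying the thin-lens equation to the first lens, 1/(-11.5) = 1/6.5 + 1/d_i1, which gives d_i1 = -4.153 cm.
Its lateral magnification is m_1 = -d_i1/d_o1 = -(-4.153)/6.5 = 0.6389.
With d_i1 < 0 the first image is virtual and lies on the object side; the object distance for lens 2 is d_o2 = 16.5 - (-4.153) = 20.653 cm.
Applying the thin-lens equation again with f_2 = 5.5 cm and d_o2 = 20.653 cm gives d_i2 = 7.496 cm.
m_2 = -(7.496)/(20.653) = -0.3630.
Overall magnification: m = m_1 m_2 = -0.2319.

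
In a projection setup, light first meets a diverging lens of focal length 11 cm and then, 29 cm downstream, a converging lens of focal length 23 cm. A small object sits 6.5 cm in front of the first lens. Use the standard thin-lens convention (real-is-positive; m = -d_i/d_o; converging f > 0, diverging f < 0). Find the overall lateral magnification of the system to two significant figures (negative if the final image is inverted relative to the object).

Lens 1: 1/d_i1 = 1/f_1 - 1/d_o1 = 1/(-11) - 1/6.5 = -0.24476 cm^-1, so d_i1 = -4.086 cm.
m_1 = -(-4.086)/6.5 = 0.6286.
With d_i1 < 0 the first image is virtual and lies on the object side; the object distance for lens 2 is d_o2 = 29 - (-4.086) = 33.086 cm.
Lens 2: 1/d_i2 = 1/f_2 - 1/d_o2 = 1/23 - 1/(33.086) = 0.01325 cm^-1, so d_i2 = 75.450 cm.
m_2 = -(75.450)/(33.086) = -2.2805.
Total m = m_1 x m_2 = (0.6286)(-2.2805) = -1.4334.

-1.4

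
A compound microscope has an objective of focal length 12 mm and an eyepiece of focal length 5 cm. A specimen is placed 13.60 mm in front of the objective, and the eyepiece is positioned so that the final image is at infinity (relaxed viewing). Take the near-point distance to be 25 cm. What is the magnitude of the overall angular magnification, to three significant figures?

37.5

Convert to cm: f_obj = 12 mm = 1.2 cm; d_o = 13.60 mm = 1.36 cm.
Objective: 1/d_i = 1/f_obj - 1/d_o = 1/1.2 - 1/1.36 = 0.09804 cm^-1, so d_i = 10.200 cm.
m_obj = -d_i/d_o = -10.200/1.36 = -7.500.
Eyepiece angular magnification (image at infinity): M_eye = D/f_e = 25/5 = 5.000.
Overall M = m_obj x M_eye = (-7.500)(5.000) = -37.50.
|M| = 37.50.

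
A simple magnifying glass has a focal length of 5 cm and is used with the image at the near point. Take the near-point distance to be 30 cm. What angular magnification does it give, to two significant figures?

M = 1 + D/f = 1 + 30/5 = 7.000.

7.0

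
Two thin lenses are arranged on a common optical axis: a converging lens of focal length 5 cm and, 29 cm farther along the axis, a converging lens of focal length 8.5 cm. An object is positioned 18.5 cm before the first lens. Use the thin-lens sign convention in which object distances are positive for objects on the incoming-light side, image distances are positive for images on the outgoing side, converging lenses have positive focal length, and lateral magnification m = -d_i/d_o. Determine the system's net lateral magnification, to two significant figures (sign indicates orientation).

Applying the thin-lens equation to the first lens, 1/5 = 1/18.5 + 1/d_i1, which gives d_i1 = 6.852 cm.
Its lateral magnification is m_1 = -d_i1/d_o1 = -(6.852)/18.5 = -0.3704.
That image sits 22.148 cm in front of the second lens, so d_o2 = 22.148 cm.
Applying the thin-lens equation again with f_2 = 8.5 cm and d_o2 = 22.148 cm gives d_i2 = 13.794 cm.
m_2 = -(13.794)/(22.148) = -0.6228.
The system's lateral magnification is m_1 m_2 = (-0.3704)(-0.6228) = 0.2307.

0.23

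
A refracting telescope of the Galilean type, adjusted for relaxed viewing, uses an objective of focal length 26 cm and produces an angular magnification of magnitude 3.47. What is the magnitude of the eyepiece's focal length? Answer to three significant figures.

|M| = f_obj/|f_eye|, so |f_eye| = f_obj/|M| = 26/3.47 = 7.493 cm.
(The eyepiece is diverging, so its signed focal length is -7.493 cm.)

7.49 cm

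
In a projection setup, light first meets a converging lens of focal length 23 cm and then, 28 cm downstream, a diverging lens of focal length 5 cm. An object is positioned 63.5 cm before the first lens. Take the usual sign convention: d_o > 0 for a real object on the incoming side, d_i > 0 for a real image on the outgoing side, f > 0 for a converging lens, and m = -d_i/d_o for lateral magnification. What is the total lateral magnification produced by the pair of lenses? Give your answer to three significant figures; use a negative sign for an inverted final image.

0.927

First lens: d_i1 = 1/(1/23 - 1/63.5) = 36.062 cm.
m_1 = -(36.062)/63.5 = -0.5679.
This image would form 36.062 cm past lens 1, i.e. 8.062 cm beyond lens 2, so it is a virtual object for lens 2: d_o2 = 28 - 36.062 = -8.062 cm.
Second lens: d_i2 = 1/(1/(-5) - 1/(-8.062)) = -13.165 cm.
m_2 = -(-13.165)/(-8.062) = -1.6331.
The system's lateral magnification is m_1 m_2 = (-0.5679)(-1.6331) = 0.9274.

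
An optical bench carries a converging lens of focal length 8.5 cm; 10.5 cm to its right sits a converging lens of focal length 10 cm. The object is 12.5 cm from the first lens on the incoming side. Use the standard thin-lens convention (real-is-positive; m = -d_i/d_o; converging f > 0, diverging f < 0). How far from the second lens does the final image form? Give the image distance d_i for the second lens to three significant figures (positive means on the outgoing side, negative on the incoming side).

6.16 cm

Applying the thin-lens equation to the first lens, 1/8.5 = 1/12.5 + 1/d_i1, which gives d_i1 = 26.563 cm.
Since 26.563 cm > 10.5 cm, the first image lies past the second lens and serves as a virtual object: d_o2 = L - d_i1 = -16.063 cm.
Applying the thin-lens equation again with f_2 = 10 cm and d_o2 = -16.063 cm gives d_i2 = 6.163 cm.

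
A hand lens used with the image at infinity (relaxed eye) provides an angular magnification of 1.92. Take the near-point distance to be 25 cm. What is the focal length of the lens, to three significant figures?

13.0 cm

For the image at infinity, M = D/f.
f = D/M = 25/1.92 = 13.021 cm.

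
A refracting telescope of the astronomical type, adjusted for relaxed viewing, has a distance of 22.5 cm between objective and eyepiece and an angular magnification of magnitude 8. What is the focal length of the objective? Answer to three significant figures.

In normal adjustment the tube length equals f_obj + f_eye and |M| = f_obj/f_eye.
So f_obj = 8 f_eye and 8 f_eye + f_eye = 22.5 cm, giving f_eye = 22.5/9 = 2.500 cm and f_obj = 20.000 cm.

20.0 cm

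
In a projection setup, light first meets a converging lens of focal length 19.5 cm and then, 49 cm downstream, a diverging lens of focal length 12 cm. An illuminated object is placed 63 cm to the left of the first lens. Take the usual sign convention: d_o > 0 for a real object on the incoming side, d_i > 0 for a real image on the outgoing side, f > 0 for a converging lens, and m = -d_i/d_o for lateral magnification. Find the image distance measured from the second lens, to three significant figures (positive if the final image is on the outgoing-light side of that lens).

-7.60 cm

First lens: d_i1 = 1/(1/19.5 - 1/63) = 28.241 cm.
Object distance for lens 2: d_o2 = 49 - 28.241 = 20.759 cm.
Second lens: d_i2 = 1/(1/(-12) - 1/(20.759)) = -7.604 cm.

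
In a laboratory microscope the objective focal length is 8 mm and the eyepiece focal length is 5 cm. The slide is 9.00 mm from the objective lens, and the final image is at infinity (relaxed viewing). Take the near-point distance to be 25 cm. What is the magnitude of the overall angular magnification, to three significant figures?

40.0

Convert to cm: f_obj = 8 mm = 0.8 cm; d_o = 9.00 mm = 0.90 cm.
Objective: 1/d_i = 1/f_obj - 1/d_o = 1/0.8 - 1/0.90 = 0.13889 cm^-1, so d_i = 7.200 cm.
m_obj = -d_i/d_o = -7.200/0.90 = -8.000.
Eyepiece angular magnification (image at infinity): M_eye = D/f_e = 25/5 = 5.000.
Overall M = m_obj x M_eye = (-8.000)(5.000) = -40.00.
|M| = 40.00.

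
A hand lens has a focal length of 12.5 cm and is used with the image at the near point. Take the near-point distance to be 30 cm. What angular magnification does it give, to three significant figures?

M = 1 + D/f = 1 + 30/12.5 = 3.400.

3.40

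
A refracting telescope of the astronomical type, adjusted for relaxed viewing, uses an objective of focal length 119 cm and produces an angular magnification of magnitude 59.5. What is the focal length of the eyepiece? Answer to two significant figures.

2.0 cm

|M| = f_obj/f_eye, so f_eye = f_obj/|M| = 119/59.5 = 2.000 cm.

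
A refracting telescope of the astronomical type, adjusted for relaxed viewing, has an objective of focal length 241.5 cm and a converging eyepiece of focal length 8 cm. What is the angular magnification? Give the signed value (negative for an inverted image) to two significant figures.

M = -f_obj/f_eye = -241.5/(8) = -30.188.

-30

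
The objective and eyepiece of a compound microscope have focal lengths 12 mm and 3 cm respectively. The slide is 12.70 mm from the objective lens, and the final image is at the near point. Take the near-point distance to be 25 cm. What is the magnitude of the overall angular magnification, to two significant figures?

Convert to cm: f_obj = 12 mm = 1.2 cm; d_o = 12.70 mm = 1.27 cm.
Objective: 1/d_i = 1/f_obj - 1/d_o = 1/1.2 - 1/1.27 = 0.04593 cm^-1, so d_i = 21.771 cm.
m_obj = -d_i/d_o = -21.771/1.27 = -17.143.
Eyepiece angular magnification (image at near point): M_eye = 1 + D/f_e = 1 + 25/3 = 9.333.
Overall M = m_obj x M_eye = (-17.143)(9.333) = -160.00.
|M| = 160.00.

160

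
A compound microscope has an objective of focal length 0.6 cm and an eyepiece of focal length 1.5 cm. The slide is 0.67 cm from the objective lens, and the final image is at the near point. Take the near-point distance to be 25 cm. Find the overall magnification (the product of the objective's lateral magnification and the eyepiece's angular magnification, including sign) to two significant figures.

Objective: 1/d_i = 1/f_obj - 1/d_o = 1/0.6 - 1/0.67 = 0.17413 cm^-1, so d_i = 5.743 cm.
m_obj = -d_i/d_o = -5.743/0.67 = -8.571.
Eyepiece angular magnification (image at near point): M_eye = 1 + D/f_e = 1 + 25/1.5 = 17.667.
Overall M = m_obj x M_eye = (-8.571)(17.667) = -151.43.

-150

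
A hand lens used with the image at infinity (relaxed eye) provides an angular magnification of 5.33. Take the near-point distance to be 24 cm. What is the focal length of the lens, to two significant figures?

For the image at infinity, M = D/f.
f = D/M = 24/5.33 = 4.503 cm.

4.5 cm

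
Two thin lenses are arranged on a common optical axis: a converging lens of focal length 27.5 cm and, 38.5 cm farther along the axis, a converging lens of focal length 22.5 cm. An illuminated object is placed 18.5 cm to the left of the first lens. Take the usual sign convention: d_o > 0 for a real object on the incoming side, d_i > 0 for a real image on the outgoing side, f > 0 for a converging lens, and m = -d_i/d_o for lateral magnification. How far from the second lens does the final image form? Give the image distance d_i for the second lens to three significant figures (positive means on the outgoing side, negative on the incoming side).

29.5 cm

First lens: d_i1 = 1/(1/27.5 - 1/18.5) = -56.528 cm.
With d_i1 < 0 the first image is virtual and lies on the object side; the object distance for lens 2 is d_o2 = 38.5 - (-56.528) = 95.028 cm.
Second lens: d_i2 = 1/(1/22.5 - 1/(95.028)) = 29.480 cm.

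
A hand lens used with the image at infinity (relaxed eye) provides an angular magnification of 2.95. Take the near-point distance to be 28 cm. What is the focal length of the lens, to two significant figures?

For the image at infinity, M = D/f.
f = D/M = 28/2.95 = 9.492 cm.

9.5 cm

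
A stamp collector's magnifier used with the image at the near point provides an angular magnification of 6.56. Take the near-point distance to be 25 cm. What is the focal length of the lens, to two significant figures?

4.5 cm

For the image at the near point, M = 1 + D/f.
f = D/(M - 1) = 25/(6.56 - 1) = 4.496 cm.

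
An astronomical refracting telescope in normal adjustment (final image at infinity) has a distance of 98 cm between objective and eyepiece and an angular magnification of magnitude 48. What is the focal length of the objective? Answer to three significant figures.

In normal adjustment the tube length equals f_obj + f_eye and |M| = f_obj/f_eye.
So f_obj = 48 f_eye and 48 f_eye + f_eye = 98 cm, giving f_eye = 98/49 = 2.000 cm and f_obj = 96.000 cm.

96.0 cm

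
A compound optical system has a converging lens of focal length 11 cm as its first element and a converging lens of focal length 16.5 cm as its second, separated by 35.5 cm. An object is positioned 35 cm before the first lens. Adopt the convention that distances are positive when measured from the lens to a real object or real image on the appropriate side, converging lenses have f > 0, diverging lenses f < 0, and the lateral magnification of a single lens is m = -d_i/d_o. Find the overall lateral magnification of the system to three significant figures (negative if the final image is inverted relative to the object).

Lens 1: 1/d_i1 = 1/f_1 - 1/d_o1 = 1/11 - 1/35 = 0.06234 cm^-1, so d_i1 = 16.042 cm.
m_1 = -(16.042)/35 = -0.4583.
That image sits 19.458 cm in front of the second lens, so d_o2 = 19.458 cm.
Lens 2: 1/d_i2 = 1/f_2 - 1/d_o2 = 1/16.5 - 1/(19.458) = 0.00921 cm^-1, so d_i2 = 108.528 cm.
m_2 = -(108.528)/(19.458) = -5.5775.
Overall magnification: m = m_1 m_2 = 2.5563.

2.56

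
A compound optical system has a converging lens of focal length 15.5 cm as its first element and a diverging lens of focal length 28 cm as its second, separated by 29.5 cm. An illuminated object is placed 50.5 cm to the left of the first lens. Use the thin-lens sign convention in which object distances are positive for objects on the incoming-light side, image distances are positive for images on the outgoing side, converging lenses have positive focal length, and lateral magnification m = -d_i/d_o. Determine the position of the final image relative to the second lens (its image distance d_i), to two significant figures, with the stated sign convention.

Lens 1: 1/d_i1 = 1/f_1 - 1/d_o1 = 1/15.5 - 1/50.5 = 0.04471 cm^-1, so d_i1 = 22.364 cm.
The intermediate image is 22.364 cm to the right of lens 1, so d_o2 = L - d_i1 = 29.5 - 22.364 = 7.136 cm.
Lens 2: 1/d_i2 = 1/f_2 - 1/d_o2 = 1/(-28) - 1/(7.136) = -0.17585 cm^-1, so d_i2 = -5.687 cm.

-5.7 cm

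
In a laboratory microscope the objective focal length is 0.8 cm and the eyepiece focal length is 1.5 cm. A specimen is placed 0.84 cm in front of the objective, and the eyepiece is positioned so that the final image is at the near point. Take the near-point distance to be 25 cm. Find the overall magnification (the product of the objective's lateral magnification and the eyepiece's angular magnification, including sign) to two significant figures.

-350

Objective: 1/d_i = 1/f_obj - 1/d_o = 1/0.8 - 1/0.84 = 0.05952 cm^-1, so d_i = 16.800 cm.
m_obj = -d_i/d_o = -16.800/0.84 = -20.000.
Eyepiece angular magnification (image at near point): M_eye = 1 + D/f_e = 1 + 25/1.5 = 17.667.
Overall M = m_obj x M_eye = (-20.000)(17.667) = -353.33.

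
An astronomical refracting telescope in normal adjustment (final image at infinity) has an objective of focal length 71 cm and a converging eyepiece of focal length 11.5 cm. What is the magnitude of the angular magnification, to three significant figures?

6.17

|M| = f_obj/|f_eye| = 71/11.5 = 6.174.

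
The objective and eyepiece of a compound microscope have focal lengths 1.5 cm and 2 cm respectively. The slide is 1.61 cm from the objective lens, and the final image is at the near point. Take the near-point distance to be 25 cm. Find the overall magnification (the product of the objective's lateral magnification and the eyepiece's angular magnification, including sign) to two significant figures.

-180

Objective: 1/d_i = 1/f_obj - 1/d_o = 1/1.5 - 1/1.61 = 0.04555 cm^-1, so d_i = 21.955 cm.
m_obj = -d_i/d_o = -21.955/1.61 = -13.636.
Eyepiece angular magnification (image at near point): M_eye = 1 + D/f_e = 1 + 25/2 = 13.500.
Overall M = m_obj x M_eye = (-13.636)(13.500) = -184.09.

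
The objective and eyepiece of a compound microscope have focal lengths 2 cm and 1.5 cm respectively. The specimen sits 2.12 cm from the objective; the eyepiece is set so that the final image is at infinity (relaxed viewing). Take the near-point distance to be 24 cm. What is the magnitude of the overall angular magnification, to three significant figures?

Objective: 1/d_i = 1/f_obj - 1/d_o = 1/2 - 1/2.12 = 0.02830 cm^-1, so d_i = 35.333 cm.
m_obj = -d_i/d_o = -35.333/2.12 = -16.667.
Eyepiece angular magnification (image at infinity): M_eye = D/f_e = 24/1.5 = 16.000.
Overall M = m_obj x M_eye = (-16.667)(16.000) = -266.67.
|M| = 266.67.

267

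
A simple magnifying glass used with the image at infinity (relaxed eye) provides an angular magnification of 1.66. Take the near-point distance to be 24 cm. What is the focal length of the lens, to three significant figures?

For the image at infinity, M = D/f.
f = D/M = 24/1.66 = 14.458 cm.

14.5 cm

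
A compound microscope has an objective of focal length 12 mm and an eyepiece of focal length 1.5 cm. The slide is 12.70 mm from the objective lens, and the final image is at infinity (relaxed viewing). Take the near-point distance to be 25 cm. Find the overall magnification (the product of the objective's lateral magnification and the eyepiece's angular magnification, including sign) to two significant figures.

-290

Convert to cm: f_obj = 12 mm = 1.2 cm; d_o = 12.70 mm = 1.27 cm.
Objective: 1/d_i = 1/f_obj - 1/d_o = 1/1.2 - 1/1.27 = 0.04593 cm^-1, so d_i = 21.771 cm.
m_obj = -d_i/d_o = -21.771/1.27 = -17.143.
Eyepiece angular magnification (image at infinity): M_eye = D/f_e = 25/1.5 = 16.667.
Overall M = m_obj x M_eye = (-17.143)(16.667) = -285.71.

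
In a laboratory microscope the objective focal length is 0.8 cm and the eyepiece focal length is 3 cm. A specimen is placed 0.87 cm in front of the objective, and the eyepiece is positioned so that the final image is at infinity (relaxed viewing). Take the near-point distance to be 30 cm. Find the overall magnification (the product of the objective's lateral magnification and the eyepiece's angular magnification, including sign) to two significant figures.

-110

Objective: 1/d_i = 1/f_obj - 1/d_o = 1/0.8 - 1/0.87 = 0.10057 cm^-1, so d_i = 9.943 cm.
m_obj = -d_i/d_o = -9.943/0.87 = -11.429.
Eyepiece angular magnification (image at infinity): M_eye = D/f_e = 30/3 = 10.000.
Overall M = m_obj x M_eye = (-11.429)(10.000) = -114.29.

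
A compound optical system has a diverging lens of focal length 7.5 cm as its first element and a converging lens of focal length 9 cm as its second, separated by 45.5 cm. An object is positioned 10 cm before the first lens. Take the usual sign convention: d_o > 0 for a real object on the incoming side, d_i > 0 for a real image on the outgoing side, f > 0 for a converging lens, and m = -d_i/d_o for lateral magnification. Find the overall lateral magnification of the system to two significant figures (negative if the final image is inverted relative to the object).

-0.095

Applying the thin-lens equation to the first lens, 1/(-7.5) = 1/10 + 1/d_i1, which gives d_i1 = -4.286 cm.
Its lateral magnification is m_1 = -d_i1/d_o1 = -(-4.286)/10 = 0.4286.
The intermediate image is virtual, 4.286 cm to the left of lens 1, so d_o2 = L - d_i1 = 45.5 - (-4.286) = 49.786 cm.
Applying the thin-lens equation again with f_2 = 9 cm and d_o2 = 49.786 cm gives d_i2 = 10.986 cm.
m_2 = -(10.986)/(49.786) = -0.2207.
The system's lateral magnification is m_1 m_2 = (0.4286)(-0.2207) = -0.0946.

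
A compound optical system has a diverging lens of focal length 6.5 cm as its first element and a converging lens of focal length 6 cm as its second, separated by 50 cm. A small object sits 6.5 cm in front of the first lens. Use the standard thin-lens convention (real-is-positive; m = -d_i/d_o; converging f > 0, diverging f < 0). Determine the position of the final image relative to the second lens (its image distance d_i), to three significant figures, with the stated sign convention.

6.76 cm

First lens: d_i1 = 1/(1/(-6.5) - 1/6.5) = -3.250 cm.
With d_i1 < 0 the first image is virtual and lies on the object side; the object distance for lens 2 is d_o2 = 50 - (-3.250) = 53.250 cm.
Second lens: d_i2 = 1/(1/6 - 1/(53.250)) = 6.762 cm.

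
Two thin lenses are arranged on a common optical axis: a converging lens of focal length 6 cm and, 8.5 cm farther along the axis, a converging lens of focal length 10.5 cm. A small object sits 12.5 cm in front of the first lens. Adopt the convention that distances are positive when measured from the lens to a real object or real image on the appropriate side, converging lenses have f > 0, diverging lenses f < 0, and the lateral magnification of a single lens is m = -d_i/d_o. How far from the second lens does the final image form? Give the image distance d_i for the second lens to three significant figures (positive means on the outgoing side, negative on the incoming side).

First lens: d_i1 = 1/(1/6 - 1/12.5) = 11.538 cm.
Since 11.538 cm > 8.5 cm, the first image lies past the second lens and serves as a virtual object: d_o2 = L - d_i1 = -3.038 cm.
Second lens: d_i2 = 1/(1/10.5 - 1/(-3.038)) = 2.357 cm.

2.36 cm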